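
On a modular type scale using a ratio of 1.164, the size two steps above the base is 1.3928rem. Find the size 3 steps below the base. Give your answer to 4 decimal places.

0.6518rem

Moving from step +2 to step -3 is 5 steps down, so divide by r⁵.
1.3928 ÷ 1.164⁵ = 1.3928 ÷ 2.13681 ≈ 0.6518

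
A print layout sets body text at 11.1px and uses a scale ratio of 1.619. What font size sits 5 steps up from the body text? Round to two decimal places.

Every step multiplies by the scale ratio.
11.1 × 1.619⁵ = 11.1 × 11.12332 ≈ 123.47

123.47px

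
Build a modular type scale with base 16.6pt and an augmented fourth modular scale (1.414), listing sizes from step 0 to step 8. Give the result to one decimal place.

16.6pt, 23.5pt, 33.2pt, 46.9pt, 66.4pt, 93.8pt, 132.7pt, 187.6pt, 265.3pt

Step 0: 16.6pt
Step 1: 16.6 × 1.414 = 23.5
Step 2: 16.6 × 1.414² = 33.2
Step 3: 16.6 × 1.414³ = 46.9
Step 4: 16.6 × 1.414⁴ = 66.4
Step 5: 16.6 × 1.414⁵ = 93.8
Step 6: 16.6 × 1.414⁶ = 132.7
Step 7: 16.6 × 1.414⁷ = 187.6
Step 8: 16.6 × 1.414⁸ = 265.3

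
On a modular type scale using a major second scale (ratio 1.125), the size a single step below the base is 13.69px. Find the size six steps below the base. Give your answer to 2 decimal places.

Moving from step -1 to step -6 is 5 steps down, so divide by r⁵.
13.69 ÷ 1.125⁵ = 13.69 ÷ 1.80203 ≈ 7.597

7.60px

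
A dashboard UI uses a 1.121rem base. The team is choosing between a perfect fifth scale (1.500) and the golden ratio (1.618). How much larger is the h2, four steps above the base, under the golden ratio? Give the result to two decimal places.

Perfect fifth: 1.121 × 1.500⁴ = 5.6751rem
Golden ratio: 1.121 × 1.618⁴ = 7.6828rem
Difference: 7.6828 − 5.6751 = 2.0077rem

2.01rem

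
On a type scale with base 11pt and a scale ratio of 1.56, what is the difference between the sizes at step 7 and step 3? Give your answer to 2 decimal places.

Step 3: 11.0 × 1.56³ = 41.7606pt
Step 7: 11.0 × 1.56⁷ = 247.3232pt
Difference: 247.3232 − 41.7606 = 205.5626pt

205.56pt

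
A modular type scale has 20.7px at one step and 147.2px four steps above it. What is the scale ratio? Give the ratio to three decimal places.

The ratio satisfies 20.7 × r⁴ = 147.2, so r = (147.2 / 20.7)^(1/4).
r = 7.1111^(1/4) ≈ 1.6330

1.633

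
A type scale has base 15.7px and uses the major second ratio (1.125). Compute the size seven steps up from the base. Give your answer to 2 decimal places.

35.81px

Each step on a modular scale multiplies by the ratio, so the size n steps from the base is base × ratioⁿ.
15.7 × 1.125⁷ = 15.7 × 2.28070 ≈ 35.81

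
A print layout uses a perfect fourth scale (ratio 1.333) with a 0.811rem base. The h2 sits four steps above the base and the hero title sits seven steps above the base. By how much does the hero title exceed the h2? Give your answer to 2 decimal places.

Step 4: 0.811 × 1.333⁴ = 2.5606rem
Step 7: 0.811 × 1.333⁷ = 6.0650rem
Difference: 6.0650 − 2.5606 = 3.5044rem

3.50rem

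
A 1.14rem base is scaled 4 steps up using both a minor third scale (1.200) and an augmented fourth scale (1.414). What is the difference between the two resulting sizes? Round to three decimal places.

Minor third: 1.14 × 1.200⁴ = 2.36390rem
Augmented fourth: 1.14 × 1.414⁴ = 4.55725rem
Difference: 4.55725 − 2.36390 = 2.19335rem

2.193rem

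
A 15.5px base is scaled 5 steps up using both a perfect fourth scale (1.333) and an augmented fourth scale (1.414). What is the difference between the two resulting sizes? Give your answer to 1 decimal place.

Perfect fourth: 15.5 × 1.333⁵ = 65.235px
Augmented fourth: 15.5 × 1.414⁵ = 87.615px
Difference: 87.615 − 65.235 = 22.380px

22.4px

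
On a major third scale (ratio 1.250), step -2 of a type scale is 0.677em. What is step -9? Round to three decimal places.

The gap is -9 − (-2) = -7 steps, so the factor is 1.250^-7.
0.677 ÷ 1.250⁷ = 0.677 ÷ 4.76837 ≈ 0.142

0.142em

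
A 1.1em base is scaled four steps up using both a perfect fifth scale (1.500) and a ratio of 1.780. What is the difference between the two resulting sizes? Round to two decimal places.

5.47em

Perfect fifth: 1.1 × 1.500⁴ = 5.5688em
At 1.780: 1.1 × 1.780⁴ = 11.0426em
Difference: 11.0426 − 5.5688 = 5.4738em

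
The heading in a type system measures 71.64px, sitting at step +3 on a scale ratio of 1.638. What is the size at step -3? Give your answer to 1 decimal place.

The gap is -3 − (3) = -6 steps, so the factor is 1.638^-6.
71.64 ÷ 1.638⁶ = 71.64 ÷ 19.31450 ≈ 3.709

3.7px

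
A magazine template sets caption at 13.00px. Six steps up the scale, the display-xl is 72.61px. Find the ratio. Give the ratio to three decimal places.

r⁶ = 72.61 / 13.00, so r = (72.61/13.00)^(1/6).
r = 5.5854^(1/6) ≈ 1.3320

1.332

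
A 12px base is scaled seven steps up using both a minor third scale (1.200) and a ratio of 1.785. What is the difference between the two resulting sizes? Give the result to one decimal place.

649.9px

Minor third: 12.0 × 1.200⁷ = 42.998px
At 1.785: 12.0 × 1.785⁷ = 692.865px
Difference: 692.865 − 42.998 = 649.867px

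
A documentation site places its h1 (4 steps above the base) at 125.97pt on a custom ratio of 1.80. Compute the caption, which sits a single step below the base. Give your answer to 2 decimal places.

125.97 ÷ 1.80⁵ = 125.97 ÷ 18.89568 ≈ 6.667

6.67pt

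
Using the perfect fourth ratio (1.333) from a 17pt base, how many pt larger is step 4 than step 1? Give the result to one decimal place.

Step 1: 17.0 × 1.333 = 22.661pt
Step 4: 17.0 × 1.333⁴ = 53.675pt
Difference: 53.675 − 22.661 = 31.014pt

31.0pt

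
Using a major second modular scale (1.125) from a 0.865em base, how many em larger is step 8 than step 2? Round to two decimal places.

Step 2: 0.865 × 1.125² = 1.0948em
Step 8: 0.865 × 1.125⁸ = 2.2194em
Difference: 2.2194 − 1.0948 = 1.1246em

1.12em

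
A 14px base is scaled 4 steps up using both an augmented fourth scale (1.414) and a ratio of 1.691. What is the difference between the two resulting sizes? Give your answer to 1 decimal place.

Augmented fourth: 14.0 × 1.414⁴ = 55.966px
At 1.691: 14.0 × 1.691⁴ = 114.473px
Difference: 114.473 − 55.966 = 58.507px

58.5px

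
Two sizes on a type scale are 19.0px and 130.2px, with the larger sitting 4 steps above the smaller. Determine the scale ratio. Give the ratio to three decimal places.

1.618

The ratio satisfies 19.0 × r⁴ = 130.2, so r = (130.2 / 19.0)^(1/4).
r = 6.8526^(1/4) ≈ 1.6179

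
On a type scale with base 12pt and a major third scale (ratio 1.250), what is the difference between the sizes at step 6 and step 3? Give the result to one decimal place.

Step 3: 12.0 × 1.250³ = 23.438pt
Step 6: 12.0 × 1.250⁶ = 45.776pt
Difference: 45.776 − 23.438 = 22.338pt

22.3pt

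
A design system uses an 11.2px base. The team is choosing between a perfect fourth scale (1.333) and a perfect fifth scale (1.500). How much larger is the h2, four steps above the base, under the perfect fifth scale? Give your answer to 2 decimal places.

Perfect fourth: 11.2 × 1.333⁴ = 35.3621px
Perfect fifth: 11.2 × 1.500⁴ = 56.7000px
Difference: 56.7000 − 35.3621 = 21.3379px

21.34px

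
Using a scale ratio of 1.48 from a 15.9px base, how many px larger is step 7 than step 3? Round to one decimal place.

195.8px

Step 3: 15.9 × 1.48³ = 51.544px
Step 7: 15.9 × 1.48⁷ = 247.303px
Difference: 247.303 − 51.544 = 195.759px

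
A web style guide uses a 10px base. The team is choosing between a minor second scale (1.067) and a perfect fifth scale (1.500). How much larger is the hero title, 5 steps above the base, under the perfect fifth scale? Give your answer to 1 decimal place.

Minor second: 10.0 × 1.067⁵ = 13.830px
Perfect fifth: 10.0 × 1.500⁵ = 75.938px
Difference: 75.938 − 13.830 = 62.108px

62.1px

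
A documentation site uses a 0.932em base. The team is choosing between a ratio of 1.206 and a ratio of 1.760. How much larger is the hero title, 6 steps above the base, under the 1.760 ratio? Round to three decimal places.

24.833em

At 1.206: 0.932 × 1.206⁶ = 2.86748em
At 1.760: 0.932 × 1.760⁶ = 27.70077em
Difference: 27.70077 − 2.86748 = 24.83329em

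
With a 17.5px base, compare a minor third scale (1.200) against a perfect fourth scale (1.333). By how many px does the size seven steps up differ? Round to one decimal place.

68.2px

Minor third: 17.5 × 1.200⁷ = 62.706px
Perfect fourth: 17.5 × 1.333⁷ = 130.873px
Difference: 130.873 − 62.706 = 68.167px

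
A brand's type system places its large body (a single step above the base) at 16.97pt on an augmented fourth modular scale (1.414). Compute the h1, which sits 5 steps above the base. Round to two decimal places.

67.84pt

The gap is 5 − (1) = 4 steps, so the factor is 1.414^4.
16.97 × 1.414⁴ = 16.97 × 3.99758 ≈ 67.839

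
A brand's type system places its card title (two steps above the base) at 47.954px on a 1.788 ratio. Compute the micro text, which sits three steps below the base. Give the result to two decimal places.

47.954 ÷ 1.788⁵ = 47.954 ÷ 18.27417 ≈ 2.624

2.62px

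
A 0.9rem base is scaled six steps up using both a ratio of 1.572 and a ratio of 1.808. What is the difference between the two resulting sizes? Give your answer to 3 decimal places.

At 1.572: 0.9 × 1.572⁶ = 13.58181rem
At 1.808: 0.9 × 1.808⁶ = 31.43642rem
Difference: 31.43642 − 13.58181 = 17.85461rem

17.855rem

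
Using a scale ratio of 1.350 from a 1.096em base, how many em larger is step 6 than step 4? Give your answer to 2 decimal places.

2.99em

Step 4: 1.096 × 1.350⁴ = 3.6404em
Step 6: 1.096 × 1.350⁶ = 6.6346em
Difference: 6.6346 − 3.6404 = 2.9942em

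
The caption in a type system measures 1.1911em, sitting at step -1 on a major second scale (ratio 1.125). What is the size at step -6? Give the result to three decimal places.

1.1911 ÷ 1.125⁵ = 1.1911 ÷ 1.80203 ≈ 0.661

0.661em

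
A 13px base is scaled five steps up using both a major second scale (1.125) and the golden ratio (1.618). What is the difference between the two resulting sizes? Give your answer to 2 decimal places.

120.73px

Major second: 13.0 × 1.125⁵ = 23.4264px
Golden ratio: 13.0 × 1.618⁵ = 144.1571px
Difference: 144.1571 − 23.4264 = 120.7307px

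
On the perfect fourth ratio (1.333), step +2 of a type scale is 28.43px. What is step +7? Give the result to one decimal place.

119.7px

The gap is 7 − (2) = 5 steps, so the factor is 1.333^5.
28.43 × 1.333⁵ = 28.43 × 4.20873 ≈ 119.654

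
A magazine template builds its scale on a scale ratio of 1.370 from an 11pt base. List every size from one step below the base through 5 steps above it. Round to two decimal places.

8.03pt, 11.00pt, 15.07pt, 20.65pt, 28.28pt, 38.75pt, 53.09pt

Step -1: 11.0 ÷ 1.370 = 8.03
Step 0: 11pt
Step 1: 11.0 × 1.370 = 15.07
Step 2: 11.0 × 1.370² = 20.65
Step 3: 11.0 × 1.370³ = 28.28
Step 4: 11.0 × 1.370⁴ = 38.75
Step 5: 11.0 × 1.370⁵ = 53.09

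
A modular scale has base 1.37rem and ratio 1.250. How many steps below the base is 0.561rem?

1.250ⁿ = 1.37 / 0.561 = 2.4421
n = ln(2.4421) / ln(1.250) = 0.8928 / 0.2231 ≈ 4.00

4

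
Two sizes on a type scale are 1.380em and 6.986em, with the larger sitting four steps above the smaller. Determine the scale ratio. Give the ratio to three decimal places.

The ratio satisfies 1.380 × r⁴ = 6.986, so r = (6.986 / 1.380)^(1/4).
r = 5.0623^(1/4) ≈ 1.5000

1.500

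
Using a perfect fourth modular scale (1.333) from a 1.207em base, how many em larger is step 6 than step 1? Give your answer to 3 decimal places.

5.163em

Step 1: 1.207 × 1.333 = 1.60893em
Step 6: 1.207 × 1.333⁶ = 6.77155em
Difference: 6.77155 − 1.60893 = 5.16262em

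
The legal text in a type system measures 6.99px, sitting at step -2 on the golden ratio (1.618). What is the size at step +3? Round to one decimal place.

77.5px

Moving from step -2 to step +3 is 5 steps up, so multiply by r⁵.
6.99 × 1.618⁵ = 6.99 × 11.08901 ≈ 77.512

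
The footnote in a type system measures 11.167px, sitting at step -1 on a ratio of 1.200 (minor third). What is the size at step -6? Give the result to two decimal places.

4.49px

11.167 ÷ 1.200⁵ = 11.167 ÷ 2.48832 ≈ 4.488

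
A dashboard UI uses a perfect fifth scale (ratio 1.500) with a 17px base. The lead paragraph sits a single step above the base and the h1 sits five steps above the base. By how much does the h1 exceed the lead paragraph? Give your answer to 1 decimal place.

103.6px

Step 1: 17.0 × 1.500 = 25.500px
Step 5: 17.0 × 1.500⁵ = 129.094px
Difference: 129.094 − 25.500 = 103.594px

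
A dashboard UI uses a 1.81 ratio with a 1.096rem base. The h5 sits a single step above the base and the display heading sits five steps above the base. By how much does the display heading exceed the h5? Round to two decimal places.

19.31rem

Step 1: 1.096 × 1.81 = 1.9838rem
Step 5: 1.096 × 1.81⁵ = 21.2914rem
Difference: 21.2914 − 1.9838 = 19.3076rem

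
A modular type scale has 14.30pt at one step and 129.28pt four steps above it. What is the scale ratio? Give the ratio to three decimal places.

1.734

r⁴ = 129.28 / 14.30, so r = (129.28/14.30)^(1/4).
r = 9.0406^(1/4) ≈ 1.7340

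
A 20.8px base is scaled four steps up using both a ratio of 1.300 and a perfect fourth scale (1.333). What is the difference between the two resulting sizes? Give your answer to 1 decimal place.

At 1.300: 20.8 × 1.300⁴ = 59.407px
Perfect fourth: 20.8 × 1.333⁴ = 65.673px
Difference: 65.673 − 59.407 = 6.266px

6.3px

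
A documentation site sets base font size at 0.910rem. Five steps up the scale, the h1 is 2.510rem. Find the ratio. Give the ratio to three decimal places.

1.225

The ratio satisfies 0.910 × r⁵ = 2.510, so r = (2.510 / 0.910)^(1/5).
r = 2.7582^(1/5) ≈ 1.2250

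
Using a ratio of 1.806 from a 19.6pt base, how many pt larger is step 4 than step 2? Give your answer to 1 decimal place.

Step 2: 19.6 × 1.806² = 63.928pt
Step 4: 19.6 × 1.806⁴ = 208.510pt
Difference: 208.510 − 63.928 = 144.582pt

144.6pt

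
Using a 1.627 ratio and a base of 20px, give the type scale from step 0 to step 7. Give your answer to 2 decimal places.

Step 0: 20px
Step 1: 20.0 × 1.627 = 32.54
Step 2: 20.0 × 1.627² = 52.94
Step 3: 20.0 × 1.627³ = 86.14
Step 4: 20.0 × 1.627⁴ = 140.15
Step 5: 20.0 × 1.627⁵ = 228.02
Step 6: 20.0 × 1.627⁶ = 370.98
Step 7: 20.0 × 1.627⁷ = 603.59

20.00px, 32.54px, 52.94px, 86.14px, 140.15px, 228.02px, 370.98px, 603.59px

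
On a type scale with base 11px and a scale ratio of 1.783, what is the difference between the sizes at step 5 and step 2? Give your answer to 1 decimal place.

Step 2: 11.0 × 1.783² = 34.970px
Step 5: 11.0 × 1.783⁵ = 198.221px
Difference: 198.221 − 34.970 = 163.251px

163.3px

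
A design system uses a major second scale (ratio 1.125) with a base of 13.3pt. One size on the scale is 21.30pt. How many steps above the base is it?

1.125ⁿ = 21.30 / 13.3 = 1.6015
n = ln(1.6015) / ln(1.125) = 0.4709 / 0.1178 ≈ 4.00

4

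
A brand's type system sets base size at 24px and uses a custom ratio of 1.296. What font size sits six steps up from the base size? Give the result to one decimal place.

113.7px

A modular type scale is a geometric sequence: sizeₙ = base × rⁿ.
24.0 × 1.296⁶ = 24.0 × 4.73838 ≈ 113.72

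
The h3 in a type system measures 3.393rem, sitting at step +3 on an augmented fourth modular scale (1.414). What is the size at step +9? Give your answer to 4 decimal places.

The gap is 9 − (3) = 6 steps, so the factor is 1.414^6.
3.393 × 1.414⁶ = 3.393 × 7.99275 ≈ 27.1194

27.1194rem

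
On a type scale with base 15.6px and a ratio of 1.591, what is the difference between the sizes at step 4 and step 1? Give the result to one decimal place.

75.1px

Step 1: 15.6 × 1.591 = 24.820px
Step 4: 15.6 × 1.591⁴ = 99.955px
Difference: 99.955 − 24.820 = 75.135px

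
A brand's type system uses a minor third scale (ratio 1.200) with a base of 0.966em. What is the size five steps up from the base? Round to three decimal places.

Every step multiplies by the scale ratio.
0.966 × 1.200⁵ = 0.966 × 2.48832 ≈ 2.404

2.404em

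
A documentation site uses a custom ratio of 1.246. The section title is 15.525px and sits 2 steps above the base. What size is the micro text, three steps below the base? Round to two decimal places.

15.525 ÷ 1.246⁵ = 15.525 ÷ 3.00324 ≈ 5.169

5.17px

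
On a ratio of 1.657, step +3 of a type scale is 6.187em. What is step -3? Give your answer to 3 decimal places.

The gap is -3 − (3) = -6 steps, so the factor is 1.657^-6.
6.187 ÷ 1.657⁶ = 6.187 ÷ 20.69832 ≈ 0.299

0.299em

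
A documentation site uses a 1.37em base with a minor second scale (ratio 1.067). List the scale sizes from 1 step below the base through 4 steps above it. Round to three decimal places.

1.284em, 1.370em, 1.462em, 1.560em, 1.664em, 1.776em

Step -1: 1.37 ÷ 1.067 = 1.284
Step 0: 1.37em
Step 1: 1.37 × 1.067 = 1.462
Step 2: 1.37 × 1.067² = 1.560
Step 3: 1.37 × 1.067³ = 1.664
Step 4: 1.37 × 1.067⁴ = 1.776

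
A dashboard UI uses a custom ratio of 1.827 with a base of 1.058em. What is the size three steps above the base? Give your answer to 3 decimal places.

Every step multiplies by the scale ratio.
1.058 × 1.827³ = 1.058 × 6.09840 ≈ 6.452

6.452em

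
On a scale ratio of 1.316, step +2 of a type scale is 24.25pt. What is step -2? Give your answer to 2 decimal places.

The gap is -2 − (2) = -4 steps, so the factor is 1.316^-4.
24.25 ÷ 1.316⁴ = 24.25 ÷ 2.99933 ≈ 8.085

8.09pt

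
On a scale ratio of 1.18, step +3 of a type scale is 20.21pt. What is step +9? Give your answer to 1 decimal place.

54.6pt

20.21 × 1.18⁶ = 20.21 × 2.69955 ≈ 54.558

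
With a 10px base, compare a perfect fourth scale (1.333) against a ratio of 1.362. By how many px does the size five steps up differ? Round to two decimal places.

Perfect fourth: 10.0 × 1.333⁵ = 42.0873px
At 1.362: 10.0 × 1.362⁵ = 46.8690px
Difference: 46.8690 − 42.0873 = 4.7817px

4.78px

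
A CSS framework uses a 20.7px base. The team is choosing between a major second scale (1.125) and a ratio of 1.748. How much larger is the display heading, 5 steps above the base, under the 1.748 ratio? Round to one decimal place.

Major second: 20.7 × 1.125⁵ = 37.302px
At 1.748: 20.7 × 1.748⁵ = 337.814px
Difference: 337.814 − 37.302 = 300.512px

300.5px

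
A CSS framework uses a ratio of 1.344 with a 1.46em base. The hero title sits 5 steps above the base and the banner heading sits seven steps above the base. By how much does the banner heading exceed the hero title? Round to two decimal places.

5.16em

Step 5: 1.46 × 1.344⁵ = 6.4025em
Step 7: 1.46 × 1.344⁷ = 11.5651em
Difference: 11.5651 − 6.4025 = 5.1626em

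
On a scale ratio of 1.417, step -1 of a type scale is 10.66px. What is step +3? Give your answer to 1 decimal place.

43.0px

Moving from step -1 to step +3 is 4 steps up, so multiply by r⁴.
10.66 × 1.417⁴ = 10.66 × 4.03162 ≈ 42.977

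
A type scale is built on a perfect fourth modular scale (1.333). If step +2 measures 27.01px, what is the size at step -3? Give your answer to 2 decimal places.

27.01 ÷ 1.333⁵ = 27.01 ÷ 4.20873 ≈ 6.418

6.42px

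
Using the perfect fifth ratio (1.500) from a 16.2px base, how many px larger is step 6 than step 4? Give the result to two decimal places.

Step 4: 16.2 × 1.500⁴ = 82.0125px
Step 6: 16.2 × 1.500⁶ = 184.5281px
Difference: 184.5281 − 82.0125 = 102.5156px

102.52px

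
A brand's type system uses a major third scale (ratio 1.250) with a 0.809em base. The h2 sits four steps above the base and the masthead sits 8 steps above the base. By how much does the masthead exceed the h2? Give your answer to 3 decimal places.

Step 4: 0.809 × 1.250⁴ = 1.97510em
Step 8: 0.809 × 1.250⁸ = 4.82202em
Difference: 4.82202 − 1.97510 = 2.84692em

2.847em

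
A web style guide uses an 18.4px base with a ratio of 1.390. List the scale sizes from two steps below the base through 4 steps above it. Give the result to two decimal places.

9.52px, 13.24px, 18.40px, 25.58px, 35.55px, 49.42px, 68.69px

Step -2: 18.4 ÷ 1.390² = 9.52
Step -1: 18.4 ÷ 1.390 = 13.24
Step 0: 18.4px
Step 1: 18.4 × 1.390 = 25.58
Step 2: 18.4 × 1.390² = 35.55
Step 3: 18.4 × 1.390³ = 49.42
Step 4: 18.4 × 1.390⁴ = 68.69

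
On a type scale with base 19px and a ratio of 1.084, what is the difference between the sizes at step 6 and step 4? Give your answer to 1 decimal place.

4.6px

Step 4: 19.0 × 1.084⁴ = 26.234px
Step 6: 19.0 × 1.084⁶ = 30.827px
Difference: 30.827 − 26.234 = 4.593px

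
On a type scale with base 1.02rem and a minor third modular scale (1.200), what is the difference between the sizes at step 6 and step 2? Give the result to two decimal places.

Step 2: 1.02 × 1.200² = 1.4688rem
Step 6: 1.02 × 1.200⁶ = 3.0457rem
Difference: 3.0457 − 1.4688 = 1.5769rem

1.58rem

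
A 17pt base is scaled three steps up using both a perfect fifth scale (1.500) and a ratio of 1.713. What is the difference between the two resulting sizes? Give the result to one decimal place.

28.1pt

Perfect fifth: 17.0 × 1.500³ = 57.375pt
At 1.713: 17.0 × 1.713³ = 85.452pt
Difference: 85.452 − 57.375 = 28.077pt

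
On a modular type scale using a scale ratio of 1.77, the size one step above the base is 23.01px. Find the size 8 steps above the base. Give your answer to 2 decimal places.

1252.36px

23.01 × 1.77⁷ = 23.01 × 54.42681 ≈ 1252.361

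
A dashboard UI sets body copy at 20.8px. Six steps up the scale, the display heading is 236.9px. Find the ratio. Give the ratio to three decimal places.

1.500

The ratio satisfies 20.8 × r⁶ = 236.9, so r = (236.9 / 20.8)^(1/6).
r = 11.3894^(1/6) ≈ 1.5000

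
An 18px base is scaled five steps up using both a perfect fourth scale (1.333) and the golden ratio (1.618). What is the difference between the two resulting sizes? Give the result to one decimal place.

Perfect fourth: 18.0 × 1.333⁵ = 75.757px
Golden ratio: 18.0 × 1.618⁵ = 199.602px
Difference: 199.602 − 75.757 = 123.845px

123.8px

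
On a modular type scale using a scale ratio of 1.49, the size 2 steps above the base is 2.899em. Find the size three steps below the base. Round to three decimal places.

2.899 ÷ 1.49⁵ = 2.899 ÷ 7.34398 ≈ 0.395

0.395em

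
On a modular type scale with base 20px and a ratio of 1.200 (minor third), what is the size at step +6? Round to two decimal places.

20.0 × 1.200⁶ = 20.0 × 2.98598 ≈ 59.72

59.72px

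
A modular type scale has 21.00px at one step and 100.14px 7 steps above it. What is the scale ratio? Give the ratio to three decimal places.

The ratio satisfies 21.00 × r⁷ = 100.14, so r = (100.14 / 21.00)^(1/7).
r = 4.7686^(1/7) ≈ 1.2500

1.250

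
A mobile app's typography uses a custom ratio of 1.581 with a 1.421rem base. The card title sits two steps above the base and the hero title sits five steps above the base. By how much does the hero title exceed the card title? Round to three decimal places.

10.484rem

Step 2: 1.421 × 1.581² = 3.55188rem
Step 5: 1.421 × 1.581⁵ = 14.03633rem
Difference: 14.03633 − 3.55188 = 10.48445rem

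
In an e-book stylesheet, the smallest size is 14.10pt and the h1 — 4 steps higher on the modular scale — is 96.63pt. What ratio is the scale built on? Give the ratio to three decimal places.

The ratio satisfies 14.10 × r⁴ = 96.63, so r = (96.63 / 14.10)^(1/4).
r = 6.8532^(1/4) ≈ 1.6180

1.618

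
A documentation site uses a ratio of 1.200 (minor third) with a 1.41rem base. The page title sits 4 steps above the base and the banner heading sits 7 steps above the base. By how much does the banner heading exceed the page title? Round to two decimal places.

Step 4: 1.41 × 1.200⁴ = 2.9238rem
Step 7: 1.41 × 1.200⁷ = 5.0523rem
Difference: 5.0523 − 2.9238 = 2.1285rem

2.13rem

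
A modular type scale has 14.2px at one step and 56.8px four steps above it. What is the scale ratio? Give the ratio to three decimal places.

1.414

r⁴ = 56.8 / 14.2, so r = (56.8/14.2)^(1/4).
r = 4.0000^(1/4) ≈ 1.4142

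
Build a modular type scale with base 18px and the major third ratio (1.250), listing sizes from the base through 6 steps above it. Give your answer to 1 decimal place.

18.0px, 22.5px, 28.1px, 35.2px, 43.9px, 54.9px, 68.7px

Step 0: 18px
Step 1: 18.0 × 1.250 = 22.5
Step 2: 18.0 × 1.250² = 28.1
Step 3: 18.0 × 1.250³ = 35.2
Step 4: 18.0 × 1.250⁴ = 43.9
Step 5: 18.0 × 1.250⁵ = 54.9
Step 6: 18.0 × 1.250⁶ = 68.7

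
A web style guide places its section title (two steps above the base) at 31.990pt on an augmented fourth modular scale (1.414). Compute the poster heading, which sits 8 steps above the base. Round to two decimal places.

The gap is 8 − (2) = 6 steps, so the factor is 1.414^6.
31.990 × 1.414⁶ = 31.990 × 7.99275 ≈ 255.688

255.69pt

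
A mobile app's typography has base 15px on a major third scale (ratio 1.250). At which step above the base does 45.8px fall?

5

1.250ⁿ = 45.8 / 15 = 3.0533
n = ln(3.0533) / ln(1.250) = 1.1162 / 0.2231 ≈ 5.00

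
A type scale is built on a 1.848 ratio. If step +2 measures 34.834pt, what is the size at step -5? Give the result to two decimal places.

The gap is -5 − (2) = -7 steps, so the factor is 1.848^-7.
34.834 ÷ 1.848⁷ = 34.834 ÷ 73.60609 ≈ 0.473

0.47pt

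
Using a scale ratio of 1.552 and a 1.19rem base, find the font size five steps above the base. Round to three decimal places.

10.715rem

1.19 × 1.552⁵ = 1.19 × 9.00448 ≈ 10.715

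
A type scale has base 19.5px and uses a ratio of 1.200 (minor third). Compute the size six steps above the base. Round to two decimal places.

58.23px

A modular type scale is a geometric sequence: sizeₙ = base × rⁿ.
19.5 × 1.200⁶ = 19.5 × 2.98598 ≈ 58.23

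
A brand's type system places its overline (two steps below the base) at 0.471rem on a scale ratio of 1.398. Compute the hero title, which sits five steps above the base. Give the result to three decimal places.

4.916rem

The gap is 5 − (-2) = 7 steps, so the factor is 1.398^7.
0.471 × 1.398⁷ = 0.471 × 10.43639 ≈ 4.916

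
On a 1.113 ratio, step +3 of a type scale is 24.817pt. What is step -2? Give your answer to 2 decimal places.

24.817 ÷ 1.113⁵ = 24.817 ÷ 1.70795 ≈ 14.530

14.53pt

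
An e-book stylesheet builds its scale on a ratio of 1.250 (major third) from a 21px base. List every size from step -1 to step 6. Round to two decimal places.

Step -1: 21.0 ÷ 1.250 = 16.80
Step 0: 21px
Step 1: 21.0 × 1.250 = 26.25
Step 2: 21.0 × 1.250² = 32.81
Step 3: 21.0 × 1.250³ = 41.02
Step 4: 21.0 × 1.250⁴ = 51.27
Step 5: 21.0 × 1.250⁵ = 64.09
Step 6: 21.0 × 1.250⁶ = 80.11

16.80px, 21.00px, 26.25px, 32.81px, 41.02px, 51.27px, 64.09px, 80.11px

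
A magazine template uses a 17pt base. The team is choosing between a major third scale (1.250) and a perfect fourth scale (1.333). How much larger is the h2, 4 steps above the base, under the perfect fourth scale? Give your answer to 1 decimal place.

Major third: 17.0 × 1.250⁴ = 41.504pt
Perfect fourth: 17.0 × 1.333⁴ = 53.675pt
Difference: 53.675 − 41.504 = 12.171pt

12.2pt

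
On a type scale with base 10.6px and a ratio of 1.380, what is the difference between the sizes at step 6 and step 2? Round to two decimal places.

53.03px

Step 2: 10.6 × 1.380² = 20.1866px
Step 6: 10.6 × 1.380⁶ = 73.2117px
Difference: 73.2117 − 20.1866 = 53.0251px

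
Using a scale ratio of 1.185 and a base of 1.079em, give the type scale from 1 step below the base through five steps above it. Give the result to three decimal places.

Step -1: 1.079 ÷ 1.185 = 0.911
Step 0: 1.079em
Step 1: 1.079 × 1.185 = 1.279
Step 2: 1.079 × 1.185² = 1.515
Step 3: 1.079 × 1.185³ = 1.795
Step 4: 1.079 × 1.185⁴ = 2.128
Step 5: 1.079 × 1.185⁵ = 2.521

0.911em, 1.079em, 1.279em, 1.515em, 1.795em, 2.128em, 2.521em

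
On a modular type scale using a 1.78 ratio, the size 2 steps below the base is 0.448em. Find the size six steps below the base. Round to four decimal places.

0.0446em

0.448 ÷ 1.78⁴ = 0.448 ÷ 10.03876 ≈ 0.0446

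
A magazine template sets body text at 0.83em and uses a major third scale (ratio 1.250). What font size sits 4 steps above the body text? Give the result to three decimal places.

2.026em

A modular type scale is a geometric sequence: sizeₙ = base × rⁿ.
0.83 × 1.250⁴ = 0.83 × 2.44141 ≈ 2.026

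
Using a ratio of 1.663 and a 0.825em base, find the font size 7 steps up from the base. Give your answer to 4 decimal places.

29.0202em

0.825 × 1.663⁷ = 0.825 × 35.17594 ≈ 29.0202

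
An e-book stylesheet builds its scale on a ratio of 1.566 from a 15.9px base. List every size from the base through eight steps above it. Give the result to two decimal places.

15.90px, 24.90px, 38.99px, 61.06px, 95.62px, 149.75px, 234.50px, 367.23px, 575.08px

Step 0: 15.9px
Step 1: 15.9 × 1.566 = 24.90
Step 2: 15.9 × 1.566² = 38.99
Step 3: 15.9 × 1.566³ = 61.06
Step 4: 15.9 × 1.566⁴ = 95.62
Step 5: 15.9 × 1.566⁵ = 149.75
Step 6: 15.9 × 1.566⁶ = 234.50
Step 7: 15.9 × 1.566⁷ = 367.23
Step 8: 15.9 × 1.566⁸ = 575.08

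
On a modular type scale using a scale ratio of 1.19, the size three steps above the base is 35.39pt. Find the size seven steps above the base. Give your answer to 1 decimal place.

71.0pt

35.39 × 1.19⁴ = 35.39 × 2.00534 ≈ 70.969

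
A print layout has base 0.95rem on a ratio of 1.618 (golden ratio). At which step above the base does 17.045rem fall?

6

1.618ⁿ = 17.045 / 0.95 = 17.9421
n = ln(17.9421) / ln(1.618) = 2.8872 / 0.4812 ≈ 6.00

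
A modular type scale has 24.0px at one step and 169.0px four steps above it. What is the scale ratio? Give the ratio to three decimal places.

1.629

The ratio satisfies 24.0 × r⁴ = 169.0, so r = (169.0 / 24.0)^(1/4).
r = 7.0417^(1/4) ≈ 1.6290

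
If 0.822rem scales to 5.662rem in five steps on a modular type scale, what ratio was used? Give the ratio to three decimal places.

1.471

The ratio satisfies 0.822 × r⁵ = 5.662, so r = (5.662 / 0.822)^(1/5).
r = 6.8881^(1/5) ≈ 1.4710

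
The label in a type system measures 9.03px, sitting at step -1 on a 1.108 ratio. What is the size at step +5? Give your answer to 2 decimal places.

16.71px

The gap is 5 − (-1) = 6 steps, so the factor is 1.108^6.
9.03 × 1.108⁶ = 9.03 × 1.85028 ≈ 16.708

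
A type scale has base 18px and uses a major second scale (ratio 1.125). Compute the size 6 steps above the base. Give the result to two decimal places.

36.49px

18.0 × 1.125⁶ = 18.0 × 2.02729 ≈ 36.49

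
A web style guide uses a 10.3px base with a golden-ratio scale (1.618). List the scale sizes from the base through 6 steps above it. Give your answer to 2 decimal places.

10.30px, 16.67px, 26.96px, 43.63px, 70.59px, 114.22px, 184.80px

Step 0: 10.3px
Step 1: 10.3 × 1.618 = 16.67
Step 2: 10.3 × 1.618² = 26.96
Step 3: 10.3 × 1.618³ = 43.63
Step 4: 10.3 × 1.618⁴ = 70.59
Step 5: 10.3 × 1.618⁵ = 114.22
Step 6: 10.3 × 1.618⁶ = 184.80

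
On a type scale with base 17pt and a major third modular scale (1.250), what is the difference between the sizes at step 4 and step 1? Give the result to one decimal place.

20.3pt

Step 1: 17.0 × 1.250 = 21.250pt
Step 4: 17.0 × 1.250⁴ = 41.504pt
Difference: 41.504 − 21.250 = 20.254pt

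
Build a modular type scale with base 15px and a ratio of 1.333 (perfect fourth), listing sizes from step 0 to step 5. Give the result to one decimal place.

15.0px, 20.0px, 26.7px, 35.5px, 47.4px, 63.1px

Step 0: 15px
Step 1: 15.0 × 1.333 = 20.0
Step 2: 15.0 × 1.333² = 26.7
Step 3: 15.0 × 1.333³ = 35.5
Step 4: 15.0 × 1.333⁴ = 47.4
Step 5: 15.0 × 1.333⁵ = 63.1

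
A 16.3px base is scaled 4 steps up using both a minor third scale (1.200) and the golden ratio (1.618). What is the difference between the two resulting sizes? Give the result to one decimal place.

Minor third: 16.3 × 1.200⁴ = 33.800px
Golden ratio: 16.3 × 1.618⁴ = 111.712px
Difference: 111.712 − 33.800 = 77.912px

77.9px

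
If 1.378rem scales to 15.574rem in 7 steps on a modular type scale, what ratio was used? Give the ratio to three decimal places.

1.414

r⁷ = 15.574 / 1.378, so r = (15.574/1.378)^(1/7).
r = 11.3019^(1/7) ≈ 1.4140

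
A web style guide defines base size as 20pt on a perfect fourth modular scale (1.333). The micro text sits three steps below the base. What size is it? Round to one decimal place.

8.4pt

A modular type scale is a geometric sequence: sizeₙ = base × rⁿ.
20.0 ÷ 1.333³ = 20.0 ÷ 2.36859 ≈ 8.44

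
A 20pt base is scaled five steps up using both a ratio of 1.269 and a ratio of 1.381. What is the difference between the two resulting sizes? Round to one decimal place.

At 1.269: 20.0 × 1.269⁵ = 65.817pt
At 1.381: 20.0 × 1.381⁵ = 100.461pt
Difference: 100.461 − 65.817 = 34.644pt

34.6pt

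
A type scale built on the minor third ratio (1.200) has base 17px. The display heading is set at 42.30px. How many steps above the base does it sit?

1.200ⁿ = 42.30 / 17 = 2.4882
n = ln(2.4882) / ln(1.200) = 0.9116 / 0.1823 ≈ 5.00

5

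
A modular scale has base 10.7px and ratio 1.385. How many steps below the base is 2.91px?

1.385ⁿ = 10.7 / 2.91 = 3.6770
n = ln(3.6770) / ln(1.385) = 1.3021 / 0.3257 ≈ 4.00

4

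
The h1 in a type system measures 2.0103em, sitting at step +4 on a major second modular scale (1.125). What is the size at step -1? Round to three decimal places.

The gap is -1 − (4) = -5 steps, so the factor is 1.125^-5.
2.0103 ÷ 1.125⁵ = 2.0103 ÷ 1.80203 ≈ 1.116

1.116em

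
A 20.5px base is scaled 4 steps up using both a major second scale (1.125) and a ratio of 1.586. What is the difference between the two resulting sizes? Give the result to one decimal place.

Major second: 20.5 × 1.125⁴ = 32.837px
At 1.586: 20.5 × 1.586⁴ = 129.708px
Difference: 129.708 − 32.837 = 96.871px

96.9px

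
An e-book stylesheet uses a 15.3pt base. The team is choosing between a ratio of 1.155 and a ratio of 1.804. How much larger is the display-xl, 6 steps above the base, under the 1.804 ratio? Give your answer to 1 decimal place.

491.0pt

At 1.155: 15.3 × 1.155⁶ = 36.323pt
At 1.804: 15.3 × 1.804⁶ = 527.364pt
Difference: 527.364 − 36.323 = 491.041pt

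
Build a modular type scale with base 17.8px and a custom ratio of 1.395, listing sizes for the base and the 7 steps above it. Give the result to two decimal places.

Step 0: 17.8px
Step 1: 17.8 × 1.395 = 24.83
Step 2: 17.8 × 1.395² = 34.64
Step 3: 17.8 × 1.395³ = 48.32
Step 4: 17.8 × 1.395⁴ = 67.41
Step 5: 17.8 × 1.395⁵ = 94.04
Step 6: 17.8 × 1.395⁶ = 131.18
Step 7: 17.8 × 1.395⁷ = 183.00

17.80px, 24.83px, 34.64px, 48.32px, 67.41px, 94.04px, 131.18px, 183.00px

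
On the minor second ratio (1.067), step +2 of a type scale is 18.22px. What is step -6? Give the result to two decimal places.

Moving from step +2 to step -6 is 8 steps down, so divide by r⁸.
18.22 ÷ 1.067⁸ = 18.22 ÷ 1.68002 ≈ 10.845

10.85px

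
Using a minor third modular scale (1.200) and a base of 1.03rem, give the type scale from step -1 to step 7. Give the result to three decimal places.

0.858rem, 1.030rem, 1.236rem, 1.483rem, 1.780rem, 2.136rem, 2.563rem, 3.076rem, 3.691rem

Step -1: 1.03 ÷ 1.200 = 0.858
Step 0: 1.03rem
Step 1: 1.03 × 1.200 = 1.236
Step 2: 1.03 × 1.200² = 1.483
Step 3: 1.03 × 1.200³ = 1.780
Step 4: 1.03 × 1.200⁴ = 2.136
Step 5: 1.03 × 1.200⁵ = 2.563
Step 6: 1.03 × 1.200⁶ = 3.076
Step 7: 1.03 × 1.200⁷ = 3.691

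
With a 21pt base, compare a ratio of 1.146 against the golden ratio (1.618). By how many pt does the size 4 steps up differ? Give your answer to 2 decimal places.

At 1.146: 21.0 × 1.146⁴ = 36.2208pt
Golden ratio: 21.0 × 1.618⁴ = 143.9240pt
Difference: 143.9240 − 36.2208 = 107.7032pt

107.70pt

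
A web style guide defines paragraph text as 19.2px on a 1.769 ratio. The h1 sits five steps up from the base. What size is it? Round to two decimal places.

19.2 × 1.769⁵ = 19.2 × 17.32364 ≈ 332.61

332.61px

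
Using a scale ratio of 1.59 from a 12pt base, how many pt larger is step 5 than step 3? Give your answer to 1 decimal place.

73.7pt

Step 3: 12.0 × 1.59³ = 48.236pt
Step 5: 12.0 × 1.59⁵ = 121.946pt
Difference: 121.946 − 48.236 = 73.710pt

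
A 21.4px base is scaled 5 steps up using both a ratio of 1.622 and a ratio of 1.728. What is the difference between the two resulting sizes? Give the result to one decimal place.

At 1.622: 21.4 × 1.622⁵ = 240.253px
At 1.728: 21.4 × 1.728⁵ = 329.710px
Difference: 329.710 − 240.253 = 89.457px

89.5px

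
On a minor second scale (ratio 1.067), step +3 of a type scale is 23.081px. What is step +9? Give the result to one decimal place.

34.1px

The gap is 9 − (3) = 6 steps, so the factor is 1.067^6.
23.081 × 1.067⁶ = 23.081 × 1.47566 ≈ 34.060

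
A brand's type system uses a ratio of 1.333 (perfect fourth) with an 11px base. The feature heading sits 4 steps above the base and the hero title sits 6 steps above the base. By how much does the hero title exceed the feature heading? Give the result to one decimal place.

27.0px

Step 4: 11.0 × 1.333⁴ = 34.731px
Step 6: 11.0 × 1.333⁶ = 61.713px
Difference: 61.713 − 34.731 = 26.982px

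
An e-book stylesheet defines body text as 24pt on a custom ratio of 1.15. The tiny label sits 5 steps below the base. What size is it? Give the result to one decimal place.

A modular type scale is a geometric sequence: sizeₙ = base × rⁿ.
24.0 ÷ 1.15⁵ = 24.0 ÷ 2.01136 ≈ 11.93

11.9pt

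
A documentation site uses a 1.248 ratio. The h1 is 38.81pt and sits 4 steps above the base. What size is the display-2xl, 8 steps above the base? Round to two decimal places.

94.15pt

38.81 × 1.248⁴ = 38.81 × 2.42582 ≈ 94.146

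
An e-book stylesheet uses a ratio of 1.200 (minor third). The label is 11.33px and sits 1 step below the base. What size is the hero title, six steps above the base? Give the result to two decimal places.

40.60px

11.33 × 1.200⁷ = 11.33 × 3.58318 ≈ 40.597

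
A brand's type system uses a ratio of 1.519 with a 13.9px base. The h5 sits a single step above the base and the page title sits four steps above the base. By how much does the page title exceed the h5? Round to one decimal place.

Step 1: 13.9 × 1.519 = 21.114px
Step 4: 13.9 × 1.519⁴ = 74.002px
Difference: 74.002 − 21.114 = 52.888px

52.9px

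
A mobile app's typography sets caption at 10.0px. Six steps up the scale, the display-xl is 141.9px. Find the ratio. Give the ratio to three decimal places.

1.556

The ratio satisfies 10.0 × r⁶ = 141.9, so r = (141.9 / 10.0)^(1/6).
r = 14.1900^(1/6) ≈ 1.5560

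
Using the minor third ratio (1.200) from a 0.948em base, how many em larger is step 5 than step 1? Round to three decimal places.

1.221em

Step 1: 0.948 × 1.200 = 1.13760em
Step 5: 0.948 × 1.200⁵ = 2.35893em
Difference: 2.35893 − 1.13760 = 1.22133em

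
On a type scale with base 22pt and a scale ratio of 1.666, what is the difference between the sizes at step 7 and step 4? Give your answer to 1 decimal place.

614.2pt

Step 4: 22.0 × 1.666⁴ = 169.482pt
Step 7: 22.0 × 1.666⁷ = 783.696pt
Difference: 783.696 − 169.482 = 614.214pt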